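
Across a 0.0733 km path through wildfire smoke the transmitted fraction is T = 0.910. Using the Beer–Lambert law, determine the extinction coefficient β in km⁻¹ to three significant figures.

1.29 km⁻¹

Beer–Lambert: T = exp(−βL) ⇒ β = −ln(T)/L = −ln(0.910)/0.0733 = 0.0943/0.0733 = 1.287 km⁻¹.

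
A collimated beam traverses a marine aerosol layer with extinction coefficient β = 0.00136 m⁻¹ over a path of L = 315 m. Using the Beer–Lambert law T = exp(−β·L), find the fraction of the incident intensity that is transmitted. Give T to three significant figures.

τ = β·L = 0.00136 × 315 = 0.4284.
T = exp(−0.4284) = 0.6516.

0.652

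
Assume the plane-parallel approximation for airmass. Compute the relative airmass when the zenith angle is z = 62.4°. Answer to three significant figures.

X = sec z = 1/cos 62.4° = 1/0.4633 = 2.1584.

2.16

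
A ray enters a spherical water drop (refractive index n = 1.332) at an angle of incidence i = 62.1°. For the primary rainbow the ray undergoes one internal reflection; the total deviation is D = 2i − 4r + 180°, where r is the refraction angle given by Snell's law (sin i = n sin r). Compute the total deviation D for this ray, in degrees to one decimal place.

sin r = sin 62.1° / 1.332 = 0.8838/1.332 = 0.6635; r = 41.57°.
D = 2·62.1° − 4·41.57° + 180° = 124.20° − 166.27° + 180° = 137.93°.

137.9°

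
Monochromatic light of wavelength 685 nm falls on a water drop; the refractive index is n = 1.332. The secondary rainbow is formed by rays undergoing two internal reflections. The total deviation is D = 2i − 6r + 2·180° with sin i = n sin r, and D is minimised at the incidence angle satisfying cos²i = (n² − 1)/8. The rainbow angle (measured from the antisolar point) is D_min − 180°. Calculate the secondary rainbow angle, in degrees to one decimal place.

cos²i = (1.77422 − 1)/8 = 0.09678; i = arccos(0.31109) = 71.875°.
sin r = sin 71.875°/1.332 = 0.71350; r = 45.520°.
D_min = 2·71.875° − 6·45.520° + 360° = 230.628°.
Rainbow angle = D_min − 180° = 50.628°.

50.6°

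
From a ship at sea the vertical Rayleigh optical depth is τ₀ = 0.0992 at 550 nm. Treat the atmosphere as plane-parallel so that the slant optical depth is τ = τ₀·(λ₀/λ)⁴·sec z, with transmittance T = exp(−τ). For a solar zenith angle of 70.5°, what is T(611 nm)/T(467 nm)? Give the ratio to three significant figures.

Airmass: sec 70.5° = 2.9957.
τ(611 nm) = 0.0992 × (550/611)⁴ × 2.9957 = 0.0992 × 0.6566 × 2.9957 = 0.1951.
τ(467 nm) = 0.0992 × (550/467)⁴ × 2.9957 = 0.0992 × 1.9239 × 2.9957 = 0.5717.
T(611)/T(467) = exp(τ_B − τ_A) = exp(0.3766) = 1.4574.

1.46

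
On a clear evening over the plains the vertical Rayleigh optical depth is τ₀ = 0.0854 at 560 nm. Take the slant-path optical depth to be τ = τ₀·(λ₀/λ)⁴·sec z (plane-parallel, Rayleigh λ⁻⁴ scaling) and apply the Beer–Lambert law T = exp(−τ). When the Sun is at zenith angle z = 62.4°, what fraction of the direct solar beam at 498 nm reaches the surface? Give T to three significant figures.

0.745

sec 62.4° = 2.1584.
τ = 0.0854 × (560/498)⁴ × 2.1584 = 0.0854 × 1.5989 × 2.1584 = 0.2947.
T = exp(−0.2947) = 0.7447.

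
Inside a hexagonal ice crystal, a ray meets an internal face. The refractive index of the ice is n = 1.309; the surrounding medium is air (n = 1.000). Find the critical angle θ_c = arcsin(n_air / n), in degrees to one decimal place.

49.8°

sin θ_c = n_air / n = 1.000 / 1.309 = 0.7639.
θ_c = arcsin(0.7639) = 49.81°.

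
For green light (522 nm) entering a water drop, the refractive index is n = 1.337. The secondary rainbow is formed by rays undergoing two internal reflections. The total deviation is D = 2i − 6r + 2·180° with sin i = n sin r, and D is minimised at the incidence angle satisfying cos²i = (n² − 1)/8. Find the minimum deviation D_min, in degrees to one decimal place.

231.9°

cos²i = (1.78757 − 1)/8 = 0.09845; i = arccos(0.31376) = 71.714°.
sin r = sin 71.714°/1.337 = 0.71017; r = 45.249°.
D_min = 2·71.714° − 6·45.249° + 360° = 231.934°.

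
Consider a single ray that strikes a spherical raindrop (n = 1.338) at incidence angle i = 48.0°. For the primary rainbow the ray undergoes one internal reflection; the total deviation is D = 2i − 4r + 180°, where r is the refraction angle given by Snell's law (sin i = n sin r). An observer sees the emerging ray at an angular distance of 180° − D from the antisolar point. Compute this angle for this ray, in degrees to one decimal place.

sin r = sin 48.0° / 1.338 = 0.7431/1.338 = 0.5554; r = 33.74°.
D = 2·48.0° − 4·33.74° + 180° = 96.00° − 134.96° + 180° = 141.04°.
Angle from antisolar point = 180° − D = 38.96°.

39.0°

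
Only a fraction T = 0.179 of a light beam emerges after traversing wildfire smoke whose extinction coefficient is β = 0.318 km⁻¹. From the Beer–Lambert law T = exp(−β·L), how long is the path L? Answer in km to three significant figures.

5.41 km

Beer–Lambert: T = exp(−βL) ⇒ L = −ln(T)/β = −ln(0.179)/0.318 = 1.7204/0.318 = 5.41 km.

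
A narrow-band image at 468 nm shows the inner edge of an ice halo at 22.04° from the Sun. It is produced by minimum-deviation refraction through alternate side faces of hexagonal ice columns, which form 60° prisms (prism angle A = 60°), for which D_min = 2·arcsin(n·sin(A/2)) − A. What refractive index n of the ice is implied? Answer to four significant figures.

Rearranging: n = sin((D_min + A)/2) / sin(A/2).
(D_min + A)/2 = (22.04° + 60°)/2 = 41.020°.
n = sin 41.020° / sin 30° = 0.6563 / 0.5000 = 1.3126.

1.313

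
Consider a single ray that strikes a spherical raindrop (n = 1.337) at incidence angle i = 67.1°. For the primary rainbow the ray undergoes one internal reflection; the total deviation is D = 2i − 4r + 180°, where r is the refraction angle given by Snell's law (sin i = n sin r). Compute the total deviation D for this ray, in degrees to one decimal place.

140.0°

sin r = sin 67.1° / 1.337 = 0.9212/1.337 = 0.6890; r = 43.55°.
D = 2·67.1° − 4·43.55° + 180° = 134.20° − 174.20° + 180° = 140.00°.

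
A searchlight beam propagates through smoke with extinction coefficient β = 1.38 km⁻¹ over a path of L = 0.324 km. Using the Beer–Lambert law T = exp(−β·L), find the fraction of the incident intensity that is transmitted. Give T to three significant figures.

τ = β·L = 1.38 × 0.324 = 0.4471.
T = exp(−0.4471) = 0.6395.

0.639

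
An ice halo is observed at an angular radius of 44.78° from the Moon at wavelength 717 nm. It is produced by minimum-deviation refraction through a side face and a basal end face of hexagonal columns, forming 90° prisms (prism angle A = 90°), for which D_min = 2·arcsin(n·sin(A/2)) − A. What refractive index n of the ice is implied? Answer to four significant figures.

1.306

Rearranging: n = sin((D_min + A)/2) / sin(A/2).
(D_min + A)/2 = (44.78° + 90°)/2 = 67.390°.
n = sin 67.390° / sin 45° = 0.9231 / 0.7071 = 1.3055.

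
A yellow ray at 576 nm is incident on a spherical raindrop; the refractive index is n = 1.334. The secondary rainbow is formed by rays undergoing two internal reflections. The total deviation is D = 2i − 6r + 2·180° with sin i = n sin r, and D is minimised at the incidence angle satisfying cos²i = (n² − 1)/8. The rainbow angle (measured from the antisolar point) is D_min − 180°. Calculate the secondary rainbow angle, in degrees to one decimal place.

51.2°

cos²i = (1.77956 − 1)/8 = 0.09744; i = arccos(0.31216) = 71.810°.
sin r = sin 71.810°/1.334 = 0.71217; r = 45.411°.
D_min = 2·71.810° − 6·45.411° + 360° = 231.153°.
Rainbow angle = D_min − 180° = 51.153°.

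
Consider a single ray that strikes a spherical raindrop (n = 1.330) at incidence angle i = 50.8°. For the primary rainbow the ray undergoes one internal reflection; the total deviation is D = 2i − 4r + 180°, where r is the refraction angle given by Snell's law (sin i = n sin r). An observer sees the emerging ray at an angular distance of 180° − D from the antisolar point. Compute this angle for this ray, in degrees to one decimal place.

41.0°

sin r = sin 50.8° / 1.330 = 0.7749/1.330 = 0.5827; r = 35.64°.
D = 2·50.8° − 4·35.64° + 180° = 101.60° − 142.55° + 180° = 139.05°.
Angle from antisolar point = 180° − D = 40.95°.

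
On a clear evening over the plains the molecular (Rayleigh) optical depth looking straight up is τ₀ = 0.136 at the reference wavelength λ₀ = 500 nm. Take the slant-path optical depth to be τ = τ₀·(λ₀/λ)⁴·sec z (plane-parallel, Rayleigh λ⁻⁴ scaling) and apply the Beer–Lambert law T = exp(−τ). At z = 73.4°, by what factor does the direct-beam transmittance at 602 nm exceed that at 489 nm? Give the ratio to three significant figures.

1.34

Airmass: sec 73.4° = 3.5003.
τ(602 nm) = 0.136 × (500/602)⁴ × 3.5003 = 0.136 × 0.4759 × 3.5003 = 0.2265.
τ(489 nm) = 0.136 × (500/489)⁴ × 3.5003 = 0.136 × 1.0931 × 3.5003 = 0.5203.
T(602)/T(489) = exp(τ_B − τ_A) = exp(0.2938) = 1.3415.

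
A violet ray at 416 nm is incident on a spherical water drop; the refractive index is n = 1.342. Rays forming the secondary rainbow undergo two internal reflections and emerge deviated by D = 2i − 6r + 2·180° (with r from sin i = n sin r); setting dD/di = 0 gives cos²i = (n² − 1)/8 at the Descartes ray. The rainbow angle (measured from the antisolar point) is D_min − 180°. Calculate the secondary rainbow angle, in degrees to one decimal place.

cos²i = (1.80096 − 1)/8 = 0.10012; i = arccos(0.31642) = 71.554°.
sin r = sin 71.554°/1.342 = 0.70687; r = 44.981°.
D_min = 2·71.554° − 6·44.981° + 360° = 233.222°.
Rainbow angle = D_min − 180° = 53.222°.

53.2°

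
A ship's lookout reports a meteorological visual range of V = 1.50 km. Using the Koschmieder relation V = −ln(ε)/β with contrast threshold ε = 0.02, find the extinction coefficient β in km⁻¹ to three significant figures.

β = −ln(0.02) / V = 3.912 / 1.50 = 2.6080 km⁻¹.

2.61 km⁻¹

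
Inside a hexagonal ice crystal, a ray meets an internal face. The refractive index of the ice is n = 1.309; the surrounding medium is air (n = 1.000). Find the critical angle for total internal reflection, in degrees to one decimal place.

49.8°

sin θ_c = n_air / n = 1.000 / 1.309 = 0.7639.
θ_c = arcsin(0.7639) = 49.81°.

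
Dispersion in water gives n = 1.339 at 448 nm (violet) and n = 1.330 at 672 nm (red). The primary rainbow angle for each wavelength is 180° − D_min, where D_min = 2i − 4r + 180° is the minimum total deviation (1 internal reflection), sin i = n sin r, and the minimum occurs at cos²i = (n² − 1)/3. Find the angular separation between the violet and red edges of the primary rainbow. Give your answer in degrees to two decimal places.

At 448 nm (n = 1.339): cos²i = 0.26431 → i = 59.062°, r = 39.834°, D_min = 138.786°, rainbow angle = 41.214°.
At 672 nm (n = 1.330): cos²i = 0.25630 → i = 59.585°, r = 40.422°, D_min = 137.484°, rainbow angle = 42.516°.
Angular width = |41.214° − 42.516°| = 1.303°.

1.30°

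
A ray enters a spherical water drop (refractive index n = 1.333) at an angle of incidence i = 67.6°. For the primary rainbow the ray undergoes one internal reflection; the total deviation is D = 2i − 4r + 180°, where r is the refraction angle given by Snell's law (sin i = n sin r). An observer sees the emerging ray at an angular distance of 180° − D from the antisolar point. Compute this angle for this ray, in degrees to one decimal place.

40.5°

sin r = sin 67.6° / 1.333 = 0.9245/1.333 = 0.6936; r = 43.91°.
D = 2·67.6° − 4·43.91° + 180° = 135.20° − 175.66° + 180° = 139.54°.
Angle from antisolar point = 180° − D = 40.46°.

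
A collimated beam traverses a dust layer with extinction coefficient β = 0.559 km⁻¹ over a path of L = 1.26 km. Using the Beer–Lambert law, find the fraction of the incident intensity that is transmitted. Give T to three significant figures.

0.494

τ = β·L = 0.559 × 1.26 = 0.7043.
T = exp(−0.7043) = 0.4944.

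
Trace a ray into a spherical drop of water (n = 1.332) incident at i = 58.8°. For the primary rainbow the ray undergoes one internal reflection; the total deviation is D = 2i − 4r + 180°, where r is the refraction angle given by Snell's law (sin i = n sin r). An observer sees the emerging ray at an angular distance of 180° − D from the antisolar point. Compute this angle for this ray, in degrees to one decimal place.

42.2°

sin r = sin 58.8° / 1.332 = 0.8554/1.332 = 0.6422; r = 39.95°.
D = 2·58.8° − 4·39.95° + 180° = 117.60° − 159.81° + 180° = 137.79°.
Angle from antisolar point = 180° − D = 42.21°.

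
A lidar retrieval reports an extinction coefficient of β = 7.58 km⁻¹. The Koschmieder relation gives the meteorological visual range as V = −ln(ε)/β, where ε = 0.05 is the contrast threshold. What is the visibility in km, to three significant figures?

V = −ln(0.05) / 7.58 = 2.996 / 7.58 = 0.3952 km.

0.395 km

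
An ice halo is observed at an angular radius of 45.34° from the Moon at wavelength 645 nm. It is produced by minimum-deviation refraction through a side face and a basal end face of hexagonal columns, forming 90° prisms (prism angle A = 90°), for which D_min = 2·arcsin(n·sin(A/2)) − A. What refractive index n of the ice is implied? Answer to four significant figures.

1.308

Rearranging: n = sin((D_min + A)/2) / sin(A/2).
(D_min + A)/2 = (45.34° + 90°)/2 = 67.670°.
n = sin 67.670° / sin 45° = 0.9250 / 0.7071 = 1.3082.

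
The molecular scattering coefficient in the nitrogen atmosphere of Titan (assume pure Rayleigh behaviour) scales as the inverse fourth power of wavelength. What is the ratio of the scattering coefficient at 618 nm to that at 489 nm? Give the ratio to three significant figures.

Rayleigh scattering ∝ λ⁻⁴, so the ratio of coefficients is the inverse fourth power of the wavelength ratio.
σ(618)/σ(489) = (489/618)⁴ = (0.7913)⁴ = 0.392.

0.392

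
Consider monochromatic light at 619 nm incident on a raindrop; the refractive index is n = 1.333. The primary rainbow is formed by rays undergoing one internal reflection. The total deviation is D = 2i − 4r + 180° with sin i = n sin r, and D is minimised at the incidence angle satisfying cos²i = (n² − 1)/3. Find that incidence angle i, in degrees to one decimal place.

59.4°

cos²i = (1.333² − 1)/3 = (1.77689 − 1)/3 = 0.25896.
cos i = 0.50888, so i = 59.410°.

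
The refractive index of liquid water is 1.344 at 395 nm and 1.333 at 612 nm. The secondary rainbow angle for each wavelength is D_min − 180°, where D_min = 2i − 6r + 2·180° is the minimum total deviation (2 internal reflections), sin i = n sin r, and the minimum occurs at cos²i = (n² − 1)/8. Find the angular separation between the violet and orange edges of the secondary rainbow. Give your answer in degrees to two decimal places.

At 395 nm (n = 1.344): cos²i = 0.10079 → i = 71.490°, r = 44.874°, D_min = 233.733°, rainbow angle = 53.733°.
At 612 nm (n = 1.333): cos²i = 0.09711 → i = 71.843°, r = 45.466°, D_min = 230.891°, rainbow angle = 50.891°.
Angular width = |53.733° − 50.891°| = 2.842°.

2.84°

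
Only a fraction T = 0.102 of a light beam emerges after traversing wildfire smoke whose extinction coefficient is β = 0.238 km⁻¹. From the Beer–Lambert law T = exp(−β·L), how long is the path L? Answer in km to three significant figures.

Beer–Lambert: T = exp(−βL) ⇒ L = −ln(T)/β = −ln(0.102)/0.238 = 2.2828/0.238 = 9.592 km.

9.59 km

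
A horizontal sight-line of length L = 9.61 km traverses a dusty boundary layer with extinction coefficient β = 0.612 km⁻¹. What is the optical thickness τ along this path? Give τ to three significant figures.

5.88

τ = β·L = 0.612 × 9.61 = 5.8813.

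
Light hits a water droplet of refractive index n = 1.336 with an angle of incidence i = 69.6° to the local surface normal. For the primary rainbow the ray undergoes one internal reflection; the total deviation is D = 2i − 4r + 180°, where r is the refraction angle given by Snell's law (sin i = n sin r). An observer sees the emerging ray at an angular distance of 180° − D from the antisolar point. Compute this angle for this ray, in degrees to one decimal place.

39.0°

sin r = sin 69.6° / 1.336 = 0.9373/1.336 = 0.7016; r = 44.55°.
D = 2·69.6° − 4·44.55° + 180° = 139.20° − 178.21° + 180° = 140.99°.
Angle from antisolar point = 180° − D = 39.01°.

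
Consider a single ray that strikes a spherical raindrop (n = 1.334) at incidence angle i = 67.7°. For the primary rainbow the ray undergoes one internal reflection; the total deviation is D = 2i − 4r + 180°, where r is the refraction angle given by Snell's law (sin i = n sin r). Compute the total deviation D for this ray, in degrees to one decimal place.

139.7°

sin r = sin 67.7° / 1.334 = 0.9252/1.334 = 0.6936; r = 43.91°.
D = 2·67.7° − 4·43.91° + 180° = 135.40° − 175.65° + 180° = 139.75°.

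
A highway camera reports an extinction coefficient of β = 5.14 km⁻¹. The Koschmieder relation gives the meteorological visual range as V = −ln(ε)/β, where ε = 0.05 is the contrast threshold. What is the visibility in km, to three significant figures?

0.583 km

V = −ln(0.05) / 5.14 = 2.996 / 5.14 = 0.5828 km.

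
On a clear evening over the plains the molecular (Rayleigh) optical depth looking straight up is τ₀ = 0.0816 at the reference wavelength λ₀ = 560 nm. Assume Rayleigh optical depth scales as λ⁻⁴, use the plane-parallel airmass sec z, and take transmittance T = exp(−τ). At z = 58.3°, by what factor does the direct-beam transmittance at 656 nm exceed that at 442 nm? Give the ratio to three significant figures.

Airmass: sec 58.3° = 1.9031.
τ(656 nm) = 0.0816 × (560/656)⁴ × 1.9031 = 0.0816 × 0.5311 × 1.9031 = 0.0825.
τ(442 nm) = 0.0816 × (560/442)⁴ × 1.9031 = 0.0816 × 2.5767 × 1.9031 = 0.4001.
T(656)/T(442) = exp(τ_B − τ_A) = exp(0.3177) = 1.3739.

1.37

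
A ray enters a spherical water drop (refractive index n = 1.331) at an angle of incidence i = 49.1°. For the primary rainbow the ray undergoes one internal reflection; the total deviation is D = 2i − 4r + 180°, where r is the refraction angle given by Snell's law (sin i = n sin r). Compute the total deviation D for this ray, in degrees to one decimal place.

139.8°

sin r = sin 49.1° / 1.331 = 0.7559/1.331 = 0.5679; r = 34.60°.
D = 2·49.1° − 4·34.60° + 180° = 98.20° − 138.41° + 180° = 139.79°.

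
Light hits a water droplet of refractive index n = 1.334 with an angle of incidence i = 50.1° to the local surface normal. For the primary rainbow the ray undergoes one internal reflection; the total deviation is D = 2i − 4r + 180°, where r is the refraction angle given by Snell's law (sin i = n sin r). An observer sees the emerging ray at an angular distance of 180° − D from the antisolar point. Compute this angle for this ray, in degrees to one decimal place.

40.2°

sin r = sin 50.1° / 1.334 = 0.7672/1.334 = 0.5751; r = 35.11°.
D = 2·50.1° − 4·35.11° + 180° = 100.20° − 140.42° + 180° = 139.78°.
Angle from antisolar point = 180° − D = 40.22°.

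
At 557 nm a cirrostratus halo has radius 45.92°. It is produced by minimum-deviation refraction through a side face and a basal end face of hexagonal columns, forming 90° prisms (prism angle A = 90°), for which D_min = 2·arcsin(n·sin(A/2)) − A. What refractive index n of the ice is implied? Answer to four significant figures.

Rearranging: n = sin((D_min + A)/2) / sin(A/2).
(D_min + A)/2 = (45.92° + 90°)/2 = 67.960°.
n = sin 67.960° / sin 45° = 0.9269 / 0.7071 = 1.3109.

1.311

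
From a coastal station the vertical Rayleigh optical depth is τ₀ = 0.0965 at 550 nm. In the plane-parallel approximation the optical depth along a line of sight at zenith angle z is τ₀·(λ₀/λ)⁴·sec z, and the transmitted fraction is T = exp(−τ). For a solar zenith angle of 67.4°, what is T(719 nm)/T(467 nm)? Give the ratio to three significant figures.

1.49

Airmass: sec 67.4° = 2.6022.
τ(719 nm) = 0.0965 × (550/719)⁴ × 2.6022 = 0.0965 × 0.3424 × 2.6022 = 0.0860.
τ(467 nm) = 0.0965 × (550/467)⁴ × 2.6022 = 0.0965 × 1.9239 × 2.6022 = 0.4831.
T(719)/T(467) = exp(τ_B − τ_A) = exp(0.3971) = 1.4875.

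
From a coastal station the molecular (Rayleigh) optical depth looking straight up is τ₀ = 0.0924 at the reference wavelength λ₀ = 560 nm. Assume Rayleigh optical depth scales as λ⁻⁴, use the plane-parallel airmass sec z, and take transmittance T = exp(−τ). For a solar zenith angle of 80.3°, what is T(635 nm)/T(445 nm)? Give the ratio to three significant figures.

2.84

Airmass: sec 80.3° = 5.9351.
τ(635 nm) = 0.0924 × (560/635)⁴ × 5.9351 = 0.0924 × 0.6049 × 5.9351 = 0.3317.
τ(445 nm) = 0.0924 × (560/445)⁴ × 5.9351 = 0.0924 × 2.5079 × 5.9351 = 1.3753.
T(635)/T(445) = exp(τ_B − τ_A) = exp(1.0436) = 2.8395.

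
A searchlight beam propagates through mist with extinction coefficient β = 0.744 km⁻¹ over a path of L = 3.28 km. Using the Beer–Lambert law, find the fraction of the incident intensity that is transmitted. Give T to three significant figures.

0.0871

τ = β·L = 0.744 × 3.28 = 2.4403.
T = exp(−2.4403) = 0.0871.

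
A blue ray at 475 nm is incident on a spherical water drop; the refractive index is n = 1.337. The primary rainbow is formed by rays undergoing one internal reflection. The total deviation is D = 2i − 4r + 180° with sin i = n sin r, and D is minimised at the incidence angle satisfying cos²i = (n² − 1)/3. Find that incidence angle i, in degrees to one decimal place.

cos²i = (1.337² − 1)/3 = (1.78757 − 1)/3 = 0.26252.
cos i = 0.51237, so i = 59.178°.

59.2°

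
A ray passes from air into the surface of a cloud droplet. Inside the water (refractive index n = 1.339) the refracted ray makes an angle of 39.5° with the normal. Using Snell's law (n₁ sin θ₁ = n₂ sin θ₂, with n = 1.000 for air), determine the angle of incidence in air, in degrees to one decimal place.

Snell: sin θ_i = n · sin θ_r = 1.339 × sin 39.5° = 1.339 × 0.6361 = 0.8517.
θ_i = arcsin(0.8517) = 58.40°.

58.4°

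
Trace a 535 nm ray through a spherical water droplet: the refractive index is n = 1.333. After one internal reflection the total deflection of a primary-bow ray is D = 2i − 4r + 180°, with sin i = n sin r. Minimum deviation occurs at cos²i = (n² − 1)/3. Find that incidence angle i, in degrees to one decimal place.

cos²i = (1.333² − 1)/3 = (1.77689 − 1)/3 = 0.25896.
cos i = 0.50888, so i = 59.410°.

59.4°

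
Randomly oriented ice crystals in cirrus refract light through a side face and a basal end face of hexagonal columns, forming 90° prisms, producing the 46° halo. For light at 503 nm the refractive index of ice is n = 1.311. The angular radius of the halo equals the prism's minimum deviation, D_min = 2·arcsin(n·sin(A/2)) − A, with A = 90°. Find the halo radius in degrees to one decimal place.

n·sin(A/2) = 1.311 × sin 45° = 1.311 × 0.7071 = 0.9270.
D_min = 2·arcsin(0.9270) − 90° = 2 × 67.974° − 90° = 45.949°.

45.9°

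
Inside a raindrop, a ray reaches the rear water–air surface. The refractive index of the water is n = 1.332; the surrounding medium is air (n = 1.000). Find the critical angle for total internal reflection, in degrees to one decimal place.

sin θ_c = n_air / n = 1.000 / 1.332 = 0.7508.
θ_c = arcsin(0.7508) = 48.66°.

48.7°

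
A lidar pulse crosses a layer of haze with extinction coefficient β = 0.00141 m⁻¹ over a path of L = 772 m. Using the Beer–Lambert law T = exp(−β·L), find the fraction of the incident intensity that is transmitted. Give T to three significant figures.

0.337

τ = β·L = 0.00141 × 772 = 1.0885.
T = exp(−1.0885) = 0.3367.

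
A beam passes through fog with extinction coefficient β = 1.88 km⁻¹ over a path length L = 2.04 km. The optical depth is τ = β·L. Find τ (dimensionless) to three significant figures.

3.84

τ = β·L = 1.88 × 2.04 = 3.8352.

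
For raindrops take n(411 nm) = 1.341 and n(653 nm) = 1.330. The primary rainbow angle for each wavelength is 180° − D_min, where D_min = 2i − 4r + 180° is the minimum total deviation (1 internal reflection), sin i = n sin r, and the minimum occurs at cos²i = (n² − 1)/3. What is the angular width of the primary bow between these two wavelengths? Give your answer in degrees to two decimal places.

At 411 nm (n = 1.341): cos²i = 0.26609 → i = 58.946°, r = 39.705°, D_min = 139.071°, rainbow angle = 40.929°.
At 653 nm (n = 1.330): cos²i = 0.25630 → i = 59.585°, r = 40.422°, D_min = 137.484°, rainbow angle = 42.516°.
Angular width = |40.929° − 42.516°| = 1.588°.

1.59°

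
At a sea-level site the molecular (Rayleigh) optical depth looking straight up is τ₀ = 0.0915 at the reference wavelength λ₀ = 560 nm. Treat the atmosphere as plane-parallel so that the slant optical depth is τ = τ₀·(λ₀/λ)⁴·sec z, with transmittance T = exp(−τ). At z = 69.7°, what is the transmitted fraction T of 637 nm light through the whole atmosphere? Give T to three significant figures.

sec 69.7° = 2.8824.
τ = 0.0915 × (560/637)⁴ × 2.8824 = 0.0915 × 0.5973 × 2.8824 = 0.1575.
T = exp(−0.1575) = 0.8543.

0.854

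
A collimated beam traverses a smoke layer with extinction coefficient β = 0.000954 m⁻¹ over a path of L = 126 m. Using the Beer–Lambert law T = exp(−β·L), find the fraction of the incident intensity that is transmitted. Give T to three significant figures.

τ = β·L = 0.000954 × 126 = 0.1202.
T = exp(−0.1202) = 0.8867.

0.887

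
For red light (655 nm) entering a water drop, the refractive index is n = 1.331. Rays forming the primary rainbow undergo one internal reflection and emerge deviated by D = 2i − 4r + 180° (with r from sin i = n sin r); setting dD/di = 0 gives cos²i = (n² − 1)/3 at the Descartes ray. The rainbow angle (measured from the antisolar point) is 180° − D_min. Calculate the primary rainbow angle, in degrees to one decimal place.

42.4°

cos²i = (1.77156 − 1)/3 = 0.25719; i = arccos(0.50714) = 59.527°.
sin r = sin 59.527°/1.331 = 0.64753; r = 40.356°.
D_min = 2·59.527° − 4·40.356° + 180° = 137.630°.
Rainbow angle = 180° − D_min = 42.370°.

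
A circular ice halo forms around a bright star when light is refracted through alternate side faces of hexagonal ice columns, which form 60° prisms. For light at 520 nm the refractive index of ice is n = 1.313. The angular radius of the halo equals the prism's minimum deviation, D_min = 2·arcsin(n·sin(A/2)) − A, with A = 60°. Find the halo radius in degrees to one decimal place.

n·sin(A/2) = 1.313 × sin 30° = 1.313 × 0.5000 = 0.6565.
D_min = 2·arcsin(0.6565) − 60° = 2 × 41.033° − 60° = 22.067°.

22.1°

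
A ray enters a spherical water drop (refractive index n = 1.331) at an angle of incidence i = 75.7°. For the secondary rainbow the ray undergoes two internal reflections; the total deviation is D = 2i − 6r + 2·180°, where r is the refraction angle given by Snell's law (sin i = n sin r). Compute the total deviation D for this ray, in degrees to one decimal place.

sin r = sin 75.7° / 1.331 = 0.9690/1.331 = 0.7280; r = 46.72°.
D = 2·75.7° − 6·46.72° + 2·180° = 151.40° − 280.33° + 360° = 231.07°.

231.1°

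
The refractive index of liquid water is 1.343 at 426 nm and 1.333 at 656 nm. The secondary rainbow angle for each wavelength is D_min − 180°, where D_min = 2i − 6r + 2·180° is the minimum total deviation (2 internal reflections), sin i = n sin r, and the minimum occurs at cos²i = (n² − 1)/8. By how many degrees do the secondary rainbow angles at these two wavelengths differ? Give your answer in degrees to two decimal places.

2.59°

At 426 nm (n = 1.343): cos²i = 0.10046 → i = 71.522°, r = 44.928°, D_min = 233.478°, rainbow angle = 53.478°.
At 656 nm (n = 1.333): cos²i = 0.09711 → i = 71.843°, r = 45.466°, D_min = 230.891°, rainbow angle = 50.891°.
Angular width = |53.478° − 50.891°| = 2.587°.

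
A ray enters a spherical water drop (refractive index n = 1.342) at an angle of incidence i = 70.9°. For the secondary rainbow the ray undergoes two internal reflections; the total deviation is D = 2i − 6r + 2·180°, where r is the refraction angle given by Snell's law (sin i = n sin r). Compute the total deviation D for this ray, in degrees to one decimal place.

233.2°

sin r = sin 70.9° / 1.342 = 0.9449/1.342 = 0.7041; r = 44.76°.
D = 2·70.9° − 6·44.76° + 2·180° = 141.80° − 268.56° + 360° = 233.24°.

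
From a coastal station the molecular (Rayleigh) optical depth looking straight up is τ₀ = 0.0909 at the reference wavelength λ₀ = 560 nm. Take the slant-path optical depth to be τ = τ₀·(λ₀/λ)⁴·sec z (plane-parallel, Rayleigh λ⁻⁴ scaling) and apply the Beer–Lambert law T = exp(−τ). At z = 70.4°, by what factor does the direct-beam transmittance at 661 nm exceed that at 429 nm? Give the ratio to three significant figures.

1.91

Airmass: sec 70.4° = 2.9811.
τ(661 nm) = 0.0909 × (560/661)⁴ × 2.9811 = 0.0909 × 0.5152 × 2.9811 = 0.1396.
τ(429 nm) = 0.0909 × (560/429)⁴ × 2.9811 = 0.0909 × 2.9035 × 2.9811 = 0.7868.
T(661)/T(429) = exp(τ_B − τ_A) = exp(0.6472) = 1.9102.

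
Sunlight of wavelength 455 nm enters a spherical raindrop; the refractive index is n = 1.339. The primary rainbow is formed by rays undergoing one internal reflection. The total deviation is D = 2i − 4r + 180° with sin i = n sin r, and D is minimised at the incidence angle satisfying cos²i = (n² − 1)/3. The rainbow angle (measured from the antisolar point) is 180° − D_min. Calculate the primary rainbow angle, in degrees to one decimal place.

cos²i = (1.79292 − 1)/3 = 0.26431; i = arccos(0.51411) = 59.062°.
sin r = sin 59.062°/1.339 = 0.64057; r = 39.834°.
D_min = 2·59.062° − 4·39.834° + 180° = 138.786°.
Rainbow angle = 180° − D_min = 41.214°.

41.2°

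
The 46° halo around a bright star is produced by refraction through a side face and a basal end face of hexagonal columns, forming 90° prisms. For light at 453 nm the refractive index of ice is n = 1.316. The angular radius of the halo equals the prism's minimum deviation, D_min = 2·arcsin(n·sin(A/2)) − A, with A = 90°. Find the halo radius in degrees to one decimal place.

47.0°

n·sin(A/2) = 1.316 × sin 45° = 1.316 × 0.7071 = 0.9306.
D_min = 2·arcsin(0.9306) − 90° = 2 × 68.521° − 90° = 47.042°.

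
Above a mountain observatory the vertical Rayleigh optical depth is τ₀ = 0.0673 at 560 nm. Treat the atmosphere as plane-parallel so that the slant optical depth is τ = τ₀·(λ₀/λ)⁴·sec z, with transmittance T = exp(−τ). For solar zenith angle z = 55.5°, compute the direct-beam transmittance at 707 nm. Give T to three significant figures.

sec 55.5° = 1.7655.
τ = 0.0673 × (560/707)⁴ × 1.7655 = 0.0673 × 0.3936 × 1.7655 = 0.0468.
T = exp(−0.0468) = 0.9543.

0.954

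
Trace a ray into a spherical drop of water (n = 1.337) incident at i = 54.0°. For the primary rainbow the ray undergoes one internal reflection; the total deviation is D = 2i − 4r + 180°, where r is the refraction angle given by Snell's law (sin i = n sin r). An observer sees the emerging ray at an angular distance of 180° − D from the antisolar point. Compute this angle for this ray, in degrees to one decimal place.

40.9°

sin r = sin 54.0° / 1.337 = 0.8090/1.337 = 0.6051; r = 37.24°.
D = 2·54.0° − 4·37.24° + 180° = 108.00° − 148.94° + 180° = 139.06°.
Angle from antisolar point = 180° − D = 40.94°.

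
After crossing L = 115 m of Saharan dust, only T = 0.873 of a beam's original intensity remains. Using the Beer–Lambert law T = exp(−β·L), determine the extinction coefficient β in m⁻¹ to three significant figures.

0.00118 m⁻¹

Beer–Lambert: T = exp(−βL) ⇒ β = −ln(T)/L = −ln(0.873)/115 = 0.1358/115 = 0.001181 m⁻¹.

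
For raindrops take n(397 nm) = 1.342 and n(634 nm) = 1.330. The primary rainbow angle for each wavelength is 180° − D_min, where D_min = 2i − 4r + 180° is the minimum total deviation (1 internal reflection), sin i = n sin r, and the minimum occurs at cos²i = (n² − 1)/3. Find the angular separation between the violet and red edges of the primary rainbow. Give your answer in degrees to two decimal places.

At 397 nm (n = 1.342): cos²i = 0.26699 → i = 58.888°, r = 39.641°, D_min = 139.213°, rainbow angle = 40.787°.
At 634 nm (n = 1.330): cos²i = 0.25630 → i = 59.585°, r = 40.422°, D_min = 137.484°, rainbow angle = 42.516°.
Angular width = |40.787° − 42.516°| = 1.729°.

1.73°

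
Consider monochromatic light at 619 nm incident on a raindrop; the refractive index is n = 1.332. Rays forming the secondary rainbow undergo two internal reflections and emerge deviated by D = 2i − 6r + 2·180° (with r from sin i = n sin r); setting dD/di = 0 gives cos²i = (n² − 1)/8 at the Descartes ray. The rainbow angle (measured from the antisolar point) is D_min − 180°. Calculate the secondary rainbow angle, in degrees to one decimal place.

50.6°

cos²i = (1.77422 − 1)/8 = 0.09678; i = arccos(0.31109) = 71.875°.
sin r = sin 71.875°/1.332 = 0.71350; r = 45.520°.
D_min = 2·71.875° − 6·45.520° + 360° = 230.628°.
Rainbow angle = D_min − 180° = 50.628°.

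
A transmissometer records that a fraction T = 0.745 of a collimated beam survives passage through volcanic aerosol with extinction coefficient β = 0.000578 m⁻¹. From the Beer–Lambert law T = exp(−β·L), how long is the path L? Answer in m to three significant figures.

Beer–Lambert: T = exp(−βL) ⇒ L = −ln(T)/β = −ln(0.745)/0.000578 = 0.2944/0.000578 = 509.3 m.

509 m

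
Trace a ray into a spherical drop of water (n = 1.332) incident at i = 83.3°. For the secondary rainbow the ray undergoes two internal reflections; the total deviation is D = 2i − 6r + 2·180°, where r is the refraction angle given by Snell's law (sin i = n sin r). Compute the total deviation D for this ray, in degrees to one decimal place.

sin r = sin 83.3° / 1.332 = 0.9932/1.332 = 0.7456; r = 48.21°.
D = 2·83.3° − 6·48.21° + 2·180° = 166.60° − 289.28° + 360° = 237.32°.

237.3°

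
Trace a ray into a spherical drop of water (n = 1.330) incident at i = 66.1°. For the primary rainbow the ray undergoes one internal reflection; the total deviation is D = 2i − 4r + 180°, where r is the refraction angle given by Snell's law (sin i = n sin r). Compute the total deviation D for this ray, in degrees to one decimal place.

sin r = sin 66.1° / 1.330 = 0.9143/1.330 = 0.6874; r = 43.43°.
D = 2·66.1° − 4·43.43° + 180° = 132.20° − 173.70° + 180° = 138.50°.

138.5°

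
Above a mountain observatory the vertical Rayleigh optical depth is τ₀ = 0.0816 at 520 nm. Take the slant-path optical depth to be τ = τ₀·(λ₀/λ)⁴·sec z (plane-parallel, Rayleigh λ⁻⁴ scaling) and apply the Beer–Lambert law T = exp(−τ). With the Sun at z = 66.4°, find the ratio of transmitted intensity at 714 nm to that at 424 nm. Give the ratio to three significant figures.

1.50

Airmass: sec 66.4° = 2.4978.
τ(714 nm) = 0.0816 × (520/714)⁴ × 2.4978 = 0.0816 × 0.2813 × 2.4978 = 0.0573.
τ(424 nm) = 0.0816 × (520/424)⁴ × 2.4978 = 0.0816 × 2.2623 × 2.4978 = 0.4611.
T(714)/T(424) = exp(τ_B − τ_A) = exp(0.4038) = 1.4975.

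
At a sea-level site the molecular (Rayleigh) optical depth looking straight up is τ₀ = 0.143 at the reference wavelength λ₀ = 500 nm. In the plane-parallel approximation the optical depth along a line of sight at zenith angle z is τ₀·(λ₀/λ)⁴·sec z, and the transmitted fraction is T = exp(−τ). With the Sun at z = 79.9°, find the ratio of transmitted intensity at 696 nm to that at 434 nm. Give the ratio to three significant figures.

3.38

Airmass: sec 79.9° = 5.7023.
τ(696 nm) = 0.143 × (500/696)⁴ × 5.7023 = 0.143 × 0.2663 × 5.7023 = 0.2172.
τ(434 nm) = 0.143 × (500/434)⁴ × 5.7023 = 0.143 × 1.7617 × 5.7023 = 1.4365.
T(696)/T(434) = exp(τ_B − τ_A) = exp(1.2193) = 3.3849.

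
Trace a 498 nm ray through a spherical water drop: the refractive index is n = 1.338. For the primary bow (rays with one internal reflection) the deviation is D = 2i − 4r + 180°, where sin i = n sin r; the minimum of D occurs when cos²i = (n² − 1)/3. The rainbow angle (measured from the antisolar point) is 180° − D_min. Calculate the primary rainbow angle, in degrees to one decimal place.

cos²i = (1.79024 − 1)/3 = 0.26341; i = arccos(0.51324) = 59.120°.
sin r = sin 59.120°/1.338 = 0.64144; r = 39.899°.
D_min = 2·59.120° − 4·39.899° + 180° = 138.643°.
Rainbow angle = 180° − D_min = 41.357°.

41.4°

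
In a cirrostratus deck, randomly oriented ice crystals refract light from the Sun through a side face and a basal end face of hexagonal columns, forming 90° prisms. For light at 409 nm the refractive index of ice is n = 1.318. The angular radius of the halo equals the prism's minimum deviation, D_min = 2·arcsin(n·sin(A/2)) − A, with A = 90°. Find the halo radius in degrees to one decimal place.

n·sin(A/2) = 1.318 × sin 45° = 1.318 × 0.7071 = 0.9320.
D_min = 2·arcsin(0.9320) − 90° = 2 × 68.743° − 90° = 47.487°.

47.5°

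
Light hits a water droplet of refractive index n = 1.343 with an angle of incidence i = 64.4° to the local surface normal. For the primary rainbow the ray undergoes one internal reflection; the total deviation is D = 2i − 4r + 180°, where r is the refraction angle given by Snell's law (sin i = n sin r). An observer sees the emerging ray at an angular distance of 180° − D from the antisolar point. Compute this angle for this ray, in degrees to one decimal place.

39.9°

sin r = sin 64.4° / 1.343 = 0.9018/1.343 = 0.6715; r = 42.18°.
D = 2·64.4° − 4·42.18° + 180° = 128.80° − 168.73° + 180° = 140.07°.
Angle from antisolar point = 180° − D = 39.93°.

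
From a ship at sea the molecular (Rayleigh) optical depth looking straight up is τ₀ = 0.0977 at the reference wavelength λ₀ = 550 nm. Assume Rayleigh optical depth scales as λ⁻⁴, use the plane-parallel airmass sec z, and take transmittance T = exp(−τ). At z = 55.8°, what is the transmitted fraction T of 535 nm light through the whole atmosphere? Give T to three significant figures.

0.824

sec 55.8° = 1.7791.
τ = 0.0977 × (550/535)⁴ × 1.7791 = 0.0977 × 1.1170 × 1.7791 = 0.1941.
T = exp(−0.1941) = 0.8235.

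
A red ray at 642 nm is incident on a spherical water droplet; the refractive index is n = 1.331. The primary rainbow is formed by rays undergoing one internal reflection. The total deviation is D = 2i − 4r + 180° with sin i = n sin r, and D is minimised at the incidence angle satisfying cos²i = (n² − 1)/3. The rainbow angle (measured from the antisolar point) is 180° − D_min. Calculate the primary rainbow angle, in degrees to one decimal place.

cos²i = (1.77156 − 1)/3 = 0.25719; i = arccos(0.50714) = 59.527°.
sin r = sin 59.527°/1.331 = 0.64753; r = 40.356°.
D_min = 2·59.527° − 4·40.356° + 180° = 137.630°.
Rainbow angle = 180° − D_min = 42.370°.

42.4°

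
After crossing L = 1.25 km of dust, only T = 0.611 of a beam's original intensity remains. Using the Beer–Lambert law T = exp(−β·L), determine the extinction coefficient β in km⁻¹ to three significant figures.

0.394 km⁻¹

Beer–Lambert: T = exp(−βL) ⇒ β = −ln(T)/L = −ln(0.611)/1.25 = 0.4927/1.25 = 0.3941 km⁻¹.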